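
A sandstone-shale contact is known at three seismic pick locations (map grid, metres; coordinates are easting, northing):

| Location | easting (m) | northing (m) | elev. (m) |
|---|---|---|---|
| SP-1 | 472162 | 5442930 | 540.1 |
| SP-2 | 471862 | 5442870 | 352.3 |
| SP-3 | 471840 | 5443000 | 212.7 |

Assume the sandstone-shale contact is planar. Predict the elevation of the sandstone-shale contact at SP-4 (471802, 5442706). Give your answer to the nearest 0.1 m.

Let the plane be z = a·easting + b·northing + c.
SP-2−SP-1: −300a − 60b = −187.8;  SP-3−SP-1: −322a + 70b = −327.4.
Solving gives a = 0.813244048, b = −0.936220238.
Then c = 540.1 − a·472162 − b·5442930 = 4712338.38.
At (471802, 5442706): z = 383690.2 − 5095571.5 + 4712338.38 = 457.0 m.

457.0 m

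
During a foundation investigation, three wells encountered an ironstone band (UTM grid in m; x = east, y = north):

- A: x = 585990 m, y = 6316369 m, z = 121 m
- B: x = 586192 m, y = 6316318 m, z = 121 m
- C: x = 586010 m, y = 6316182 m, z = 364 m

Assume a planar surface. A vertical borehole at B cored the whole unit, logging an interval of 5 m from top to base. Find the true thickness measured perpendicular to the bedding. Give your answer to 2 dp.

Let the plane be z = a·x + b·y + c.
B−A: 202a − 51b = 0;  C−A: 20a − 187b = 243.
Solving gives a = −0.33719, b = −1.33553.
|∇z| = √(a²+b²) = 1.37744, so dip δ = arctan(1.37744) = 54.02°.
True thickness = vertical thickness × cos δ = 5 × cos 54.02° = 2.94 m.

2.94 m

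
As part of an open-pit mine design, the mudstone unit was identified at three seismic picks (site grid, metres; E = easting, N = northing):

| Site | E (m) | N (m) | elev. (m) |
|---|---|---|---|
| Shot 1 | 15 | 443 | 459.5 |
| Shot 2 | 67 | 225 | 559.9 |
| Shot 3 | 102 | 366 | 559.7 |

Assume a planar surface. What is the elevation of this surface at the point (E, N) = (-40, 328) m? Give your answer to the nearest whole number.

435 m

Two edge vectors: Shot 1→Shot 2 = (52, -218, 100.4), Shot 1→Shot 3 = (87, -77, 100.2).
Normal n = (Shot 1→Shot 2) × (Shot 1→Shot 3) = (-14112.8, 3524.4, 14962).
So ∂z/∂E = −n_x/n_z = 0.94324 and ∂z/∂N = −n_y/n_z = −0.23556.
Intercept c from Shot 1: 459.5 − 14.15 + 104.35 = 549.70.
At (-40, 328): z = −37.7 − 77.3 + 549.70 = 434.7 m.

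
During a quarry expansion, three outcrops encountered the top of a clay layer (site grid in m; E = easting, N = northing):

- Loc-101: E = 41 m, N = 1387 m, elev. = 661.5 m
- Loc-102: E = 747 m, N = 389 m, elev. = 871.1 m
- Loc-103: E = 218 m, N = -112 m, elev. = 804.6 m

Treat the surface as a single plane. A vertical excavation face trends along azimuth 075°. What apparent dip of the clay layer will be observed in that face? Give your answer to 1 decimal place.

Two edge vectors: Loc-101→Loc-102 = (706, -998, 209.6), Loc-101→Loc-103 = (177, -1499, 143.1).
Normal n = (Loc-101→Loc-102) × (Loc-101→Loc-103) = (171376.6, -63929.4, -881648).
So ∂z/∂E = −n_x/n_z = 0.19438 and ∂z/∂N = −n_y/n_z = −0.07251.
Unit vector along 075° is (sin 75°, cos 75°) = (0.9659, 0.2588).
Slope in that direction = a·(0.9659) + b·(0.2588) = 0.16899.
Apparent dip = arctan|0.16899| = 9.6° (true dip is 11.7°, so apparent ≤ true as expected).

9.6°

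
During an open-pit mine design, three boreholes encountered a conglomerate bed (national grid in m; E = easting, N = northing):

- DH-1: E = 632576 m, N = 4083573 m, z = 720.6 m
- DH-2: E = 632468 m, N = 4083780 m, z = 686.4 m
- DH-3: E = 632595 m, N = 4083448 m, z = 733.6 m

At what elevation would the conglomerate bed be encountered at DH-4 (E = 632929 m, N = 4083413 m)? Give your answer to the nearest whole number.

792 m

Two edge vectors: DH-1→DH-2 = (-108, 207, -34.2), DH-1→DH-3 = (19, -125, 13).
Normal n = (DH-1→DH-2) × (DH-1→DH-3) = (-1584, 754.2, 9567).
So ∂z/∂E = −n_x/n_z = 0.16556914 and ∂z/∂N = −n_y/n_z = −0.07883349.
Intercept c from DH-1: 720.6 − 104735.07 + 321922.31 = 217907.84.
At (632929, 4083413): z = 104793.5 − 321909.7 + 217907.84 = 791.7 m.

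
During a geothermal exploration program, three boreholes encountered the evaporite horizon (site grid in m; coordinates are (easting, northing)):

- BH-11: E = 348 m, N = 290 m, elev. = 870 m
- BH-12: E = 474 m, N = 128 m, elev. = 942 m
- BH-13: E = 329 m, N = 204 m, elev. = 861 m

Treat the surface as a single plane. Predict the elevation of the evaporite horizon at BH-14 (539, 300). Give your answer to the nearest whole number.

975 m

Let the plane be z = a·E + b·N + c.
BH-12−BH-11: 126a − 162b = 72;  BH-13−BH-11: −19a − 86b = −9.
Solving gives a = 0.54981, b = −0.01682.
Then c = 870 − a·348 − b·290 = 683.54.
At (539, 300): z = 296.3 − 5.0 + 683.54 = 974.8 m.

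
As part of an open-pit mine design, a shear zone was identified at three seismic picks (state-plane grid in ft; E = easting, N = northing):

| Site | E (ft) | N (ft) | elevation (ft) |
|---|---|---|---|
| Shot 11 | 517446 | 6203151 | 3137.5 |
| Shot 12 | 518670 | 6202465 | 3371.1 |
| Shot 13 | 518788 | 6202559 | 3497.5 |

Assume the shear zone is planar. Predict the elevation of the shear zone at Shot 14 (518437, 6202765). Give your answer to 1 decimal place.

3436.5 ft

Let the plane be z = a·E + b·N + c.
Shot 12−Shot 11: 1224a − 686b = 233.6;  Shot 13−Shot 11: 1342a − 592b = 360.
Solving gives a = 0.554421338, b = 0.648705128.
Then c = 3137.5 − a·517446 − b·6203151 = −4307761.47.
At (518437, 6202765): z = 287432.5 + 4023765.5 − 4307761.47 = 3436.5 ft.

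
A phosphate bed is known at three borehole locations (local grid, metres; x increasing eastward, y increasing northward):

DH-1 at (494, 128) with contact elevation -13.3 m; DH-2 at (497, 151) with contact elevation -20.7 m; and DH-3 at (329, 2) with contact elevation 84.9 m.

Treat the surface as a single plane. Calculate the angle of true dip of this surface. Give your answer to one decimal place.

25.3°

Let the plane be z = a·x + b·y + c.
DH-2−DH-1: 3a + 23b = −7.4;  DH-3−DH-1: −165a − 126b = 98.2.
Solving gives a = −0.38812, b = −0.27112.
Gradient magnitude |∇z| = √(a² + b²) = √(0.15064 + 0.07350) = 0.47343.
True dip = arctan(0.47343) = 25.3°, dipping toward NE (azimuth ≈ 055°).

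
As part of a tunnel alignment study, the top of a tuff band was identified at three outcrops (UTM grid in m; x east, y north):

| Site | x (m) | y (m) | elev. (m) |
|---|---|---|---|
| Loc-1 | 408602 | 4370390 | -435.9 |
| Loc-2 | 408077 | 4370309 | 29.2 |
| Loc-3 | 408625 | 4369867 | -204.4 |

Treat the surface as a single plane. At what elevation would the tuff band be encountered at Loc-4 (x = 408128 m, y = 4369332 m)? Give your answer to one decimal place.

Let the plane be z = a·x + b·y + c.
Loc-2−Loc-1: −525a − 81b = 465.1;  Loc-3−Loc-1: 23a − 523b = 231.5.
Solving gives a = −0.812101809, b = −0.478352470.
Then c = -435.9 − a·408602 − b·4370390 = 2421977.37.
At (408128, 4369332): z = −331441.5 − 2090080.8 + 2421977.37 = 455.1 m.

455.1 m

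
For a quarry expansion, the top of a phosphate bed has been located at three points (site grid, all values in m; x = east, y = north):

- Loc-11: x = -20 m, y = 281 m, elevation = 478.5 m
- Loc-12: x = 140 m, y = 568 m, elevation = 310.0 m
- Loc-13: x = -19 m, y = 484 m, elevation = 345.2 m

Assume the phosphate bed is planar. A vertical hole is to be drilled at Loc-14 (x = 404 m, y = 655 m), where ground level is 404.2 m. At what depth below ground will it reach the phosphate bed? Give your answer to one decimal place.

Let the plane be z = a·x + b·y + c.
Loc-12−Loc-11: 160a + 287b = −168.5;  Loc-13−Loc-11: 1a + 203b = −133.3.
Solving gives a = 0.12585, b = −0.65727.
Then c = 478.5 − a·-20 − b·281 = 665.71.
At (404, 655): z_contact = 50.84 − 430.51 + 665.71 = 286.04 m.
Depth below ground = 404.2 − 286.04 = 118.2 m.

118.2 m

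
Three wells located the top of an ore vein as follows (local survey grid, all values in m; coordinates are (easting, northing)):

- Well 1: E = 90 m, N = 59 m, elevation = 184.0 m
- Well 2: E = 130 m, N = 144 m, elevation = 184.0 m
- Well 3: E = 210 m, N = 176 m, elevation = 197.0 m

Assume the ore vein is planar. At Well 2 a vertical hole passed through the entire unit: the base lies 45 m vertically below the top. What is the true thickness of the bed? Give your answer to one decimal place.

43.9 m

Two edge vectors: Well 1→Well 2 = (40, 85, 0), Well 1→Well 3 = (120, 117, 13).
Normal n = (Well 1→Well 2) × (Well 1→Well 3) = (1105, -520, -5520).
So ∂z/∂E = −n_x/n_z = 0.20018 and ∂z/∂N = −n_y/n_z = −0.09420.
|∇z| = √(a²+b²) = 0.22124, so dip δ = arctan(0.22124) = 12.48°.
True thickness = vertical thickness × cos δ = 45 × cos 12.48° = 43.9 m.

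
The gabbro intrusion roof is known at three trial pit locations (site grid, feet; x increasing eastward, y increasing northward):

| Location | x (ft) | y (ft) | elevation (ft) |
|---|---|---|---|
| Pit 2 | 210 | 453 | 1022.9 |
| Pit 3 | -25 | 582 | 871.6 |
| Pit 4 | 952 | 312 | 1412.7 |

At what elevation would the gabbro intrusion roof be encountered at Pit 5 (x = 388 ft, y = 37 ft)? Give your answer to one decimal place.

Two edge vectors: Pit 2→Pit 3 = (-235, 129, -151.3), Pit 2→Pit 4 = (742, -141, 389.8).
Normal n = (Pit 2→Pit 3) × (Pit 2→Pit 4) = (28950.9, -20661.6, -62583).
So ∂z/∂x = −n_x/n_z = 0.46260 and ∂z/∂y = −n_y/n_z = −0.33015.
Intercept c from Pit 2: 1022.9 − 97.15 + 149.56 = 1075.31.
At (388, 37): z = 179.5 − 12.2 + 1075.31 = 1242.6 ft.

1242.6 ft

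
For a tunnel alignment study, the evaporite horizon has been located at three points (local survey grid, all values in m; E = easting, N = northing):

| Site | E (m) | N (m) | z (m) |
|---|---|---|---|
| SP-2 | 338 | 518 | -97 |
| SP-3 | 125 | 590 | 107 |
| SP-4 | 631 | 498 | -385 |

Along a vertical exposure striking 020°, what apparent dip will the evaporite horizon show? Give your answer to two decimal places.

23.08°

Two edge vectors: SP-2→SP-3 = (-213, 72, 204), SP-2→SP-4 = (293, -20, -288).
Normal n = (SP-2→SP-3) × (SP-2→SP-4) = (-16656, -1572, -16836).
So ∂z/∂E = −n_x/n_z = −0.98931 and ∂z/∂N = −n_y/n_z = −0.09337.
Unit vector along 020° is (sin 20°, cos 20°) = (0.3420, 0.9397).
Slope in that direction = a·(0.3420) + b·(0.9397) = −0.42610.
Apparent dip = arctan|0.42610| = 23.08° (true dip is 44.8°, so apparent ≤ true as expected).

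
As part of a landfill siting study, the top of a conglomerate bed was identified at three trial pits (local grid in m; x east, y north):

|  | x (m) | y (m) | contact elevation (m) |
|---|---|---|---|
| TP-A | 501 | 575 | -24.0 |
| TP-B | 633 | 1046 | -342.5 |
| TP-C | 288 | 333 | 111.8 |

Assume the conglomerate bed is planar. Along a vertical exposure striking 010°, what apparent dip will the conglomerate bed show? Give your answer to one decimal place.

Let the plane be z = a·x + b·y + c.
TP-B−TP-A: 132a + 471b = −318.5;  TP-C−TP-A: −213a − 242b = 135.8.
Solving gives a = 0.19180, b = −0.72997.
Unit vector along 010° is (sin 10°, cos 10°) = (0.1736, 0.9848).
Slope in that direction = a·(0.1736) + b·(0.9848) = −0.68558.
Apparent dip = arctan|0.68558| = 34.4° (true dip is 37.0°, so apparent ≤ true as expected).

34.4°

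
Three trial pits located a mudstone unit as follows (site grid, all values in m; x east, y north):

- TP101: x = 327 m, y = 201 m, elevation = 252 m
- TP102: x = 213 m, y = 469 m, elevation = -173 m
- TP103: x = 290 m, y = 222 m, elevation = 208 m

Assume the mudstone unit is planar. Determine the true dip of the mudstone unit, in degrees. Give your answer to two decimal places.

55.84°

Let the plane be z = a·x + b·y + c.
TP102−TP101: −114a + 268b = −425;  TP103−TP101: −37a + 21b = −44.
Solving gives a = 0.38115, b = −1.42369.
Gradient magnitude |∇z| = √(a² + b²) = √(0.14527 + 2.02689) = 1.47383.
True dip = arctan(1.47383) = 55.84°, dipping toward NNW (azimuth ≈ 345°).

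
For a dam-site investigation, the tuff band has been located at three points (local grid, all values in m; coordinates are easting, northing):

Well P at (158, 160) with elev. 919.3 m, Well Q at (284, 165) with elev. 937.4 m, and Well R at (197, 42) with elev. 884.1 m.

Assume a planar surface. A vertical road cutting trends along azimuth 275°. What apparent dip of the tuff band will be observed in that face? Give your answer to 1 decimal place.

5.7°

Let the plane be z = a·easting + b·northing + c.
Well Q−Well P: 126a + 5b = 18.1;  Well R−Well P: 39a − 118b = −35.2.
Solving gives a = 0.13011, b = 0.34131.
Unit vector along 275° is (sin 275°, cos 275°) = (-0.9962, 0.0872).
Slope in that direction = a·(-0.9962) + b·(0.0872) = −0.09986.
Apparent dip = arctan|0.09986| = 5.7° (true dip is 20.1°, so apparent ≤ true as expected).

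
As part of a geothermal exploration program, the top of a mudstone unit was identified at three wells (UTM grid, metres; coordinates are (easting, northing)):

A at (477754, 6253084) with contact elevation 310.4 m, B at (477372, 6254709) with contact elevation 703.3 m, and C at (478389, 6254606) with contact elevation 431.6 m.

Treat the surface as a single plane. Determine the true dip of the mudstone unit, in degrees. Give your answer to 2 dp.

Let the plane be z = a·E + b·N + c.
B−A: −382a + 1625b = 392.9;  C−A: 635a + 1522b = 121.2.
Solving gives a = −0.24859, b = 0.18335.
Gradient magnitude |∇z| = √(a² + b²) = √(0.06180 + 0.03362) = 0.30889.
True dip = arctan(0.30889) = 17.17°, dipping toward SE (azimuth ≈ 126°).

17.17°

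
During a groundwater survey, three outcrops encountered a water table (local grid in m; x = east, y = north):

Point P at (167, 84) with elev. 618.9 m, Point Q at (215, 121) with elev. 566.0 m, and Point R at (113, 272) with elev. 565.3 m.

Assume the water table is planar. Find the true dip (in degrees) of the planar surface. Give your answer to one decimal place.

Two edge vectors: Point P→Point Q = (48, 37, -52.9), Point P→Point R = (-54, 188, -53.6).
Normal n = (Point P→Point Q) × (Point P→Point R) = (7962, 5429.4, 11022).
So ∂z/∂x = −n_x/n_z = −0.72237 and ∂z/∂y = −n_y/n_z = −0.49260.
Gradient magnitude |∇z| = √(a² + b²) = √(0.52182 + 0.24265) = 0.87434.
True dip = arctan(0.87434) = 41.2°, dipping toward NE (azimuth ≈ 056°).

41.2°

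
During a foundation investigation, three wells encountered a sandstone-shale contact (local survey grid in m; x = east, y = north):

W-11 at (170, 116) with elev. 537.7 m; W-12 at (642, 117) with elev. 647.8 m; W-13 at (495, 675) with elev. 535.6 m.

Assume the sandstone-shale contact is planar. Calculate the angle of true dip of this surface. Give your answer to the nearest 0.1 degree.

15.2°

Let the plane be z = a·x + b·y + c.
W-12−W-11: 472a + 1b = 110.1;  W-13−W-11: 325a + 559b = −2.1.
Solving gives a = 0.23356, b = −0.13955.
Gradient magnitude |∇z| = √(a² + b²) = √(0.05455 + 0.01947) = 0.27207.
True dip = arctan(0.27207) = 15.2°, dipping toward WNW (azimuth ≈ 301°).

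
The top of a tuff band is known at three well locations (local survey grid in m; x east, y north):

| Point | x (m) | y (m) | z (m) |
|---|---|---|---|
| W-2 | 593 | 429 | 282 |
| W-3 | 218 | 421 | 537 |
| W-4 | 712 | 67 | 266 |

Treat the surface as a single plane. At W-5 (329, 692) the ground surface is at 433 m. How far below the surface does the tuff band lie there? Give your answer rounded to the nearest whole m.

19 m

Two edge vectors: W-2→W-3 = (-375, -8, 255), W-2→W-4 = (119, -362, -16).
Normal n = (W-2→W-3) × (W-2→W-4) = (92438, 24345, 136702).
So ∂z/∂x = −n_x/n_z = −0.67620 and ∂z/∂y = −n_y/n_z = −0.17809.
Intercept c from W-2: 282 + 400.99 + 76.40 = 759.39.
At (329, 692): z_contact = −222.5 − 123.2 + 759.39 = 413.7 m.
Depth below ground = 433 − 413.7 = 19 m.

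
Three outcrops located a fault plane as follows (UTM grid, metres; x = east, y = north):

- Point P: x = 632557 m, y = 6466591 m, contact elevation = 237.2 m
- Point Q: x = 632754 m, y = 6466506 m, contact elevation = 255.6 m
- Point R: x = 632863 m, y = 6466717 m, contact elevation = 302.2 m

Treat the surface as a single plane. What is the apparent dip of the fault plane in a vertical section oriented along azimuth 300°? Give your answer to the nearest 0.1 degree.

3.6°

Let the plane be z = a·x + b·y + c.
Point Q−Point P: 197a − 85b = 18.4;  Point R−Point P: 306a + 126b = 65.
Solving gives a = 0.15430, b = 0.14114.
Unit vector along 300° is (sin 300°, cos 300°) = (-0.8660, 0.5000).
Slope in that direction = a·(-0.8660) + b·(0.5000) = −0.06306.
Apparent dip = arctan|0.06306| = 3.6° (true dip is 11.8°, so apparent ≤ true as expected).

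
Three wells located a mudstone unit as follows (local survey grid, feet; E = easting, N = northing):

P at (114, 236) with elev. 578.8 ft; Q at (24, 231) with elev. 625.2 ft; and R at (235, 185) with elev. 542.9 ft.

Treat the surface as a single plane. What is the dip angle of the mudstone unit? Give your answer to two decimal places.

Two edge vectors: P→Q = (-90, -5, 46.4), P→R = (121, -51, -35.9).
Normal n = (P→Q) × (P→R) = (2545.9, 2383.4, 5195).
So ∂z/∂E = −n_x/n_z = −0.49007 and ∂z/∂N = −n_y/n_z = −0.45879.
Gradient magnitude |∇z| = √(a² + b²) = √(0.24017 + 0.21049) = 0.67131.
True dip = arctan(0.67131) = 33.87°, dipping toward NE (azimuth ≈ 047°).

33.87°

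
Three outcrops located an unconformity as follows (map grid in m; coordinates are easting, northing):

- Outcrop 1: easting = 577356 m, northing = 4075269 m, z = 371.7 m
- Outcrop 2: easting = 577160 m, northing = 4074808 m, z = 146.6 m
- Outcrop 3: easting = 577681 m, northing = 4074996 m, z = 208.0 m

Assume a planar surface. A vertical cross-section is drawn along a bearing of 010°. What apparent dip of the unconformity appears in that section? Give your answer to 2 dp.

Two edge vectors: Outcrop 1→Outcrop 2 = (-196, -461, -225.1), Outcrop 1→Outcrop 3 = (325, -273, -163.7).
Normal n = (Outcrop 1→Outcrop 2) × (Outcrop 1→Outcrop 3) = (14013.4, -105242.7, 203333).
So ∂z/∂easting = −n_x/n_z = −0.06892 and ∂z/∂northing = −n_y/n_z = 0.51759.
Unit vector along 010° is (sin 10°, cos 10°) = (0.1736, 0.9848).
Slope in that direction = a·(0.1736) + b·(0.9848) = 0.49776.
Apparent dip = arctan|0.49776| = 26.46° (true dip is 27.6°, so apparent ≤ true as expected).

26.46°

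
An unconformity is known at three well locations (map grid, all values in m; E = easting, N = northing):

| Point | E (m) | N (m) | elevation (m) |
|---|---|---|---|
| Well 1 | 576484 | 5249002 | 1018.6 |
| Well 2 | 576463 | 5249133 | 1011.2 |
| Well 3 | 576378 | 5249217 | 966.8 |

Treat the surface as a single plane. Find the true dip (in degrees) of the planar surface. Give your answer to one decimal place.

29.0°

Two edge vectors: Well 1→Well 2 = (-21, 131, -7.4), Well 1→Well 3 = (-106, 215, -51.8).
Normal n = (Well 1→Well 2) × (Well 1→Well 3) = (-5194.8, -303.4, 9371).
So ∂z/∂E = −n_x/n_z = 0.55435 and ∂z/∂N = −n_y/n_z = 0.03238.
Gradient magnitude |∇z| = √(a² + b²) = √(0.30730 + 0.00105) = 0.55529.
True dip = arctan(0.55529) = 29.0°, dipping toward W (azimuth ≈ 267°).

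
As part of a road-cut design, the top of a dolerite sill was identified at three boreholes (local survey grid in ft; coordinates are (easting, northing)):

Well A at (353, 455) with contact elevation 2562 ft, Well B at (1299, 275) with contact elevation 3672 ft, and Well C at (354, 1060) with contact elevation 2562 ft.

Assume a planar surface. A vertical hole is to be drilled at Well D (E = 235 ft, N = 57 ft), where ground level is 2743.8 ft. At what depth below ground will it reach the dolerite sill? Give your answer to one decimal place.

Let the plane be z = a·E + b·N + c.
Well B−Well A: 946a − 180b = 1110;  Well C−Well A: 1a + 605b = 0.
Solving gives a = 1.172993, b = −0.001939.
Then c = 2562 − a·353 − b·455 = 2148.82.
At (235, 57): z_contact = 275.65 − 0.11 + 2148.82 = 2424.36 ft.
Depth below ground = 2743.8 − 2424.36 = 319.4 ft.

319.4 ft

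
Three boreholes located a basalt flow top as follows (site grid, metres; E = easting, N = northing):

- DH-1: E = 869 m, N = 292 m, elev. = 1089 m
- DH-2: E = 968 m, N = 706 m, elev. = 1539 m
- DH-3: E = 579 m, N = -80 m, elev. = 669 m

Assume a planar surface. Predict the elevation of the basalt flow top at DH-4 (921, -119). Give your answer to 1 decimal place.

654.0 m

Two edge vectors: DH-1→DH-2 = (99, 414, 450), DH-1→DH-3 = (-290, -372, -420).
Normal n = (DH-1→DH-2) × (DH-1→DH-3) = (-6480, -88920, 83232).
So ∂z/∂E = −n_x/n_z = 0.07785 and ∂z/∂N = −n_y/n_z = 1.06834.
Intercept c from DH-1: 1089 − 67.66 − 311.96 = 709.39.
At (921, -119): z = 71.7 − 127.1 + 709.39 = 654.0 m.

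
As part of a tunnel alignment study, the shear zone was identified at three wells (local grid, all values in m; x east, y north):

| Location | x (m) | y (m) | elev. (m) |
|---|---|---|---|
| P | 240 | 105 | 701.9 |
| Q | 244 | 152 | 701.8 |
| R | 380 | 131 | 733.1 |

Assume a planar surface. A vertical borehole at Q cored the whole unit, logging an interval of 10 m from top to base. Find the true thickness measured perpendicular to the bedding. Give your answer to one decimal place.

9.8 m

Let the plane be z = a·x + b·y + c.
Q−P: 4a + 47b = −0.1;  R−P: 140a + 26b = 31.2.
Solving gives a = 0.22684, b = −0.02143.
|∇z| = √(a²+b²) = 0.22785, so dip δ = arctan(0.22785) = 12.84°.
True thickness = vertical thickness × cos δ = 10 × cos 12.84° = 9.8 m.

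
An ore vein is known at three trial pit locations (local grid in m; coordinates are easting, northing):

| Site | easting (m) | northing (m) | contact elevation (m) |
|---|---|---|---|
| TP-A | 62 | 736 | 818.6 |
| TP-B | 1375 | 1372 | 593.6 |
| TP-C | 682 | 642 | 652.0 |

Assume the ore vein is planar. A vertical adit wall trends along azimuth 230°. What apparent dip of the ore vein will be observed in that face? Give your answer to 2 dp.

5.12°

Let the plane be z = a·easting + b·northing + c.
TP-B−TP-A: 1313a + 636b = −225;  TP-C−TP-A: 620a − 94b = −166.6.
Solving gives a = −0.24550, b = 0.15306.
Unit vector along 230° is (sin 230°, cos 230°) = (-0.7660, -0.6428).
Slope in that direction = a·(-0.7660) + b·(-0.6428) = 0.08968.
Apparent dip = arctan|0.08968| = 5.12° (true dip is 16.1°, so apparent ≤ true as expected).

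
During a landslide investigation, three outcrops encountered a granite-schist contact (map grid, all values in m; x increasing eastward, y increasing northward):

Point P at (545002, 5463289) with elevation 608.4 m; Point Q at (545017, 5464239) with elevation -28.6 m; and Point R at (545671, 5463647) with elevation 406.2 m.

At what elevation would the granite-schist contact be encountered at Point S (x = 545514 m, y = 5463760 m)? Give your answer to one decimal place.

321.4 m

Two edge vectors: Point P→Point Q = (15, 950, -637), Point P→Point R = (669, 358, -202.2).
Normal n = (Point P→Point Q) × (Point P→Point R) = (35956, -423120, -630180).
So ∂z/∂x = −n_x/n_z = 0.057056714 and ∂z/∂y = −n_y/n_z = −0.671427211.
Intercept c from Point P: 608.4 − 31096.02 + 3668200.90 = 3637713.27.
At (545514, 5463760): z = 31125.2 − 3668517.1 + 3637713.27 = 321.4 m.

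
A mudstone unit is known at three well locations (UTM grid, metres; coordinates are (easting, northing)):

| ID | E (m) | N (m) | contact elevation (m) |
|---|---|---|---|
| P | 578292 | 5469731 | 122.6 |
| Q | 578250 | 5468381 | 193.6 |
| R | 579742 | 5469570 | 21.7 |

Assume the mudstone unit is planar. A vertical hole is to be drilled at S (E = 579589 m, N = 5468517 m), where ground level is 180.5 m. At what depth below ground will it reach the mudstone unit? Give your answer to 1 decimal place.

Two edge vectors: P→Q = (-42, -1350, 71), P→R = (1450, -161, -100.9).
Normal n = (P→Q) × (P→R) = (147646, 98712.2, 1964262).
So ∂z/∂E = −n_x/n_z = −0.075166144 and ∂z/∂N = −n_y/n_z = −0.050254090.
Intercept c from P: 122.6 + 43467.98 + 274876.36 = 318466.94.
At (579589, 5468517): z_contact = −43565.47 − 274815.35 + 318466.94 = 86.12 m.
Depth below ground = 180.5 − 86.12 = 94.4 m.

94.4 m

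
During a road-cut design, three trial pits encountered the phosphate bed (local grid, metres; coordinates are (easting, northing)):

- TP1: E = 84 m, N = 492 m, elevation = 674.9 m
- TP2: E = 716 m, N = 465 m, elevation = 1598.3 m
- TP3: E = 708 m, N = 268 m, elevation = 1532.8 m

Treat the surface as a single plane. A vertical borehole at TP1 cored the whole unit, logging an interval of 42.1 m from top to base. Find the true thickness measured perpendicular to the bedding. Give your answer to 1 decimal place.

23.4 m

Let the plane be z = a·E + b·N + c.
TP2−TP1: 632a − 27b = 923.4;  TP3−TP1: 624a − 224b = 857.9.
Solving gives a = 1.47273, b = 0.27268.
|∇z| = √(a²+b²) = 1.49776, so dip δ = arctan(1.49776) = 56.27°.
True thickness = vertical thickness × cos δ = 42.1 × cos 56.27° = 23.4 m.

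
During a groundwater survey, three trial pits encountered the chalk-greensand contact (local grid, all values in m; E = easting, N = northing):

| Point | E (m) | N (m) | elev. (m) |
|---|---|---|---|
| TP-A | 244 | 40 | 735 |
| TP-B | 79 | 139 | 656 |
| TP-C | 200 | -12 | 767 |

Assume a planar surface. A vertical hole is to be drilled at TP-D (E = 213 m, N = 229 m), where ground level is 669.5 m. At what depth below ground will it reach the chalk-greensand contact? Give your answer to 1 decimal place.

64.7 m

Two edge vectors: TP-A→TP-B = (-165, 99, -79), TP-A→TP-C = (-44, -52, 32).
Normal n = (TP-A→TP-B) × (TP-A→TP-C) = (-940, 8756, 12936).
So ∂z/∂E = −n_x/n_z = 0.07267 and ∂z/∂N = −n_y/n_z = −0.67687.
Intercept c from TP-A: 735 − 17.73 + 27.07 = 744.34.
At (213, 229): z_contact = 15.48 − 155.00 + 744.34 = 604.82 m.
Depth below ground = 669.5 − 604.82 = 64.7 m.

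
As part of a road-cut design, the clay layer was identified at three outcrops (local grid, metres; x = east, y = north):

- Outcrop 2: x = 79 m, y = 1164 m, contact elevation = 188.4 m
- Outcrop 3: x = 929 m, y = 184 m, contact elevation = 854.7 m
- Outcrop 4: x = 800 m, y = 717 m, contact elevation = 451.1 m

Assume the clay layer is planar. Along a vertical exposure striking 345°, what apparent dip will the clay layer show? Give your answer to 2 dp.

Two edge vectors: Outcrop 2→Outcrop 3 = (850, -980, 666.3), Outcrop 2→Outcrop 4 = (721, -447, 262.7).
Normal n = (Outcrop 2→Outcrop 3) × (Outcrop 2→Outcrop 4) = (40390.1, 257107.3, 326630).
So ∂z/∂x = −n_x/n_z = −0.12366 and ∂z/∂y = −n_y/n_z = −0.78715.
Unit vector along 345° is (sin 345°, cos 345°) = (-0.2588, 0.9659).
Slope in that direction = a·(-0.2588) + b·(0.9659) = −0.72833.
Apparent dip = arctan|0.72833| = 36.07° (true dip is 38.5°, so apparent ≤ true as expected).

36.07°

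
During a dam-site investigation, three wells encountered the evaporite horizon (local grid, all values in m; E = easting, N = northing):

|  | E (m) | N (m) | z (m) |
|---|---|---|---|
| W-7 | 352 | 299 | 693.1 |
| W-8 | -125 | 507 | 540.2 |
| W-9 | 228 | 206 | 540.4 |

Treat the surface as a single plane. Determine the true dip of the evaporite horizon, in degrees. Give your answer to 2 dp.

45.28°

Let the plane be z = a·E + b·N + c.
W-8−W-7: −477a + 208b = −152.9;  W-9−W-7: −124a − 93b = −152.7.
Solving gives a = 0.65544, b = 0.76801.
Gradient magnitude |∇z| = √(a² + b²) = √(0.42961 + 0.58984) = 1.00968.
True dip = arctan(1.00968) = 45.28°, dipping toward SW (azimuth ≈ 220°).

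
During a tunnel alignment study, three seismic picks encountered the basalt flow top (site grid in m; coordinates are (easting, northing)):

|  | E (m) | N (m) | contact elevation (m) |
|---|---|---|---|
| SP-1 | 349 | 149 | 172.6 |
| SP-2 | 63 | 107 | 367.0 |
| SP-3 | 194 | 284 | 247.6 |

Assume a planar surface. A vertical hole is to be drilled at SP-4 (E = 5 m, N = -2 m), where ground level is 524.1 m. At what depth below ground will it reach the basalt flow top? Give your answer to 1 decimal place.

Two edge vectors: SP-1→SP-2 = (-286, -42, 194.4), SP-1→SP-3 = (-155, 135, 75).
Normal n = (SP-1→SP-2) × (SP-1→SP-3) = (-29394, -8682, -45120).
So ∂z/∂E = −n_x/n_z = −0.65146 and ∂z/∂N = −n_y/n_z = −0.19242.
Intercept c from SP-1: 172.6 + 227.36 + 28.67 = 428.63.
At (5, -2): z_contact = −3.26 + 0.38 + 428.63 = 425.76 m.
Depth below ground = 524.1 − 425.76 = 98.3 m.

98.3 m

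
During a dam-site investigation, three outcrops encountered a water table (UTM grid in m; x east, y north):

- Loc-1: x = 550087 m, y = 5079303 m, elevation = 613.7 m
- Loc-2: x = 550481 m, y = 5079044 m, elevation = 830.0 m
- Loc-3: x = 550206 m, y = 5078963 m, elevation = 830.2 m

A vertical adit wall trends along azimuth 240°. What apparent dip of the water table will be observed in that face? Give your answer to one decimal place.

8.1°

Two edge vectors: Loc-1→Loc-2 = (394, -259, 216.3), Loc-1→Loc-3 = (119, -340, 216.5).
Normal n = (Loc-1→Loc-2) × (Loc-1→Loc-3) = (17468.5, -59561.3, -103139).
So ∂z/∂x = −n_x/n_z = 0.16937 and ∂z/∂y = −n_y/n_z = −0.57749.
Unit vector along 240° is (sin 240°, cos 240°) = (-0.8660, -0.5000).
Slope in that direction = a·(-0.8660) + b·(-0.5000) = 0.14207.
Apparent dip = arctan|0.14207| = 8.1° (true dip is 31.0°, so apparent ≤ true as expected).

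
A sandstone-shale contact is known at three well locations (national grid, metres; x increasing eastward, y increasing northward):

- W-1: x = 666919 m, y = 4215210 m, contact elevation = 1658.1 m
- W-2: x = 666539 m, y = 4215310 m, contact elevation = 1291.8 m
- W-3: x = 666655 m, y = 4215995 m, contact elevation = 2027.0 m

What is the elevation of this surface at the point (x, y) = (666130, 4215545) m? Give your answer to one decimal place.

1008.5 m

Let the plane be z = a·x + b·y + c.
W-2−W-1: −380a + 100b = −366.3;  W-3−W-1: −264a + 785b = 368.9.
Solving gives a = 1.193216256, b = 0.871221773.
Then c = 1658.1 − a·666919 − b·4215210 = −4466503.22.
At (666130, 4215545): z = 794837.1 + 3672674.6 − 4466503.22 = 1008.5 m.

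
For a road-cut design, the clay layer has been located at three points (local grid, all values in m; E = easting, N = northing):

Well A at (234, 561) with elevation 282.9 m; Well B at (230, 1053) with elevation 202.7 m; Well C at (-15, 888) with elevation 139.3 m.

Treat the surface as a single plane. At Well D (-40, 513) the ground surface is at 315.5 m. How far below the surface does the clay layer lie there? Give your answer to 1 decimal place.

Let the plane be z = a·E + b·N + c.
Well B−Well A: −4a + 492b = −80.2;  Well C−Well A: −249a + 327b = −143.6.
Solving gives a = 0.366550, b = −0.160028.
Then c = 282.9 − a·234 − b·561 = 286.90.
At (-40, 513): z_contact = −14.66 − 82.09 + 286.90 = 190.15 m.
Depth below ground = 315.5 − 190.15 = 125.4 m.

125.4 m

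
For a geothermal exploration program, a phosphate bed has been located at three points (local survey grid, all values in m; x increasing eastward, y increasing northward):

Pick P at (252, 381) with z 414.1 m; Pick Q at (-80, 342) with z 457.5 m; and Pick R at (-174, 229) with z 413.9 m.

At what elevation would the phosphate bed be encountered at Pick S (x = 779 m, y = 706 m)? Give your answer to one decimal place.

Two edge vectors: Pick P→Pick Q = (-332, -39, 43.4), Pick P→Pick R = (-426, -152, -0.2).
Normal n = (Pick P→Pick Q) × (Pick P→Pick R) = (6604.6, -18554.8, 33850).
So ∂z/∂x = −n_x/n_z = −0.19511 and ∂z/∂y = −n_y/n_z = 0.54815.
Intercept c from Pick P: 414.1 + 49.17 − 208.84 = 254.42.
At (779, 706): z = −152.0 + 387.0 + 254.42 = 489.4 m.

489.4 m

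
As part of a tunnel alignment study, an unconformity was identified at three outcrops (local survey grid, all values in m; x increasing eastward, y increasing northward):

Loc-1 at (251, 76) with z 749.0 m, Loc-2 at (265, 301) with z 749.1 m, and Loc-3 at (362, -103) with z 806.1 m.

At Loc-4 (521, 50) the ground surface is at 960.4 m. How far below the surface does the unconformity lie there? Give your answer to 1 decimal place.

Two edge vectors: Loc-1→Loc-2 = (14, 225, 0.1), Loc-1→Loc-3 = (111, -179, 57.1).
Normal n = (Loc-1→Loc-2) × (Loc-1→Loc-3) = (12865.4, -788.3, -27481).
So ∂z/∂x = −n_x/n_z = 0.46816 and ∂z/∂y = −n_y/n_z = −0.02869.
Intercept c from Loc-1: 749 − 117.51 + 2.18 = 633.67.
At (521, 50): z_contact = 243.91 − 1.43 + 633.67 = 876.15 m.
Depth below ground = 960.4 − 876.15 = 84.3 m.

84.3 m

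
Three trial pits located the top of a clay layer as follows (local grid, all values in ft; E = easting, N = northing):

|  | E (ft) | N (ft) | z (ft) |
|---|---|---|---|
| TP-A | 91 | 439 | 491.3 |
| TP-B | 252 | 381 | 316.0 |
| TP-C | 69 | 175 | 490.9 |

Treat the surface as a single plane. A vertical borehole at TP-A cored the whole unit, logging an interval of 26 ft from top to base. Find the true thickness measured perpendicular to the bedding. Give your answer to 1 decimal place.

17.8 ft

Two edge vectors: TP-A→TP-B = (161, -58, -175.3), TP-A→TP-C = (-22, -264, -0.4).
Normal n = (TP-A→TP-B) × (TP-A→TP-C) = (-46256, 3921, -43780).
So ∂z/∂E = −n_x/n_z = −1.05656 and ∂z/∂N = −n_y/n_z = 0.08956.
|∇z| = √(a²+b²) = 1.06034, so dip δ = arctan(1.06034) = 46.68°.
True thickness = vertical thickness × cos δ = 26 × cos 46.68° = 17.8 ft.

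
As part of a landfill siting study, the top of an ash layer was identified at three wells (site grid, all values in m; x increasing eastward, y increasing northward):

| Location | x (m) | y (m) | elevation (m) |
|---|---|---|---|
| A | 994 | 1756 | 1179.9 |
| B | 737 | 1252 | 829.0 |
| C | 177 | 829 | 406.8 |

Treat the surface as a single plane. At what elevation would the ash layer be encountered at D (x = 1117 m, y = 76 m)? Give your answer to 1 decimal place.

373.6 m

Two edge vectors: A→B = (-257, -504, -350.9), A→C = (-817, -927, -773.1).
Normal n = (A→B) × (A→C) = (64358.1, 87998.6, -173529).
So ∂z/∂x = −n_x/n_z = 0.370878 and ∂z/∂y = −n_y/n_z = 0.507112.
Intercept c from A: 1179.9 − 368.65 − 890.49 = −79.24.
At (1117, 76): z = 414.3 + 38.5 − 79.24 = 373.6 m.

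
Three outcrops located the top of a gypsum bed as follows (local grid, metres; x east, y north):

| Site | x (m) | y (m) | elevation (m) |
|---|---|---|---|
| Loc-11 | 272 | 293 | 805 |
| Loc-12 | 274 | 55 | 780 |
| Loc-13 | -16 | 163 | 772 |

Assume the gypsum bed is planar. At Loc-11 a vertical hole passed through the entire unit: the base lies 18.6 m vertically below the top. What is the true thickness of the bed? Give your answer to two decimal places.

Two edge vectors: Loc-11→Loc-12 = (2, -238, -25), Loc-11→Loc-13 = (-288, -130, -33).
Normal n = (Loc-11→Loc-12) × (Loc-11→Loc-13) = (4604, 7266, -68804).
So ∂z/∂x = −n_x/n_z = 0.06691 and ∂z/∂y = −n_y/n_z = 0.10560.
|∇z| = √(a²+b²) = 0.12502, so dip δ = arctan(0.12502) = 7.13°.
True thickness = vertical thickness × cos δ = 18.6 × cos 7.13° = 18.46 m.

18.46 m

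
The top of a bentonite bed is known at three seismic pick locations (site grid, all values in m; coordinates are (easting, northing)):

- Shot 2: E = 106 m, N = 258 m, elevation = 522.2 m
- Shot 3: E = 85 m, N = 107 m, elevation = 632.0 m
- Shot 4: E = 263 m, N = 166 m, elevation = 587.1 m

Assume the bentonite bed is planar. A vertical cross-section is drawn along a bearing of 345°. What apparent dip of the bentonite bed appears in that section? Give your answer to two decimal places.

Two edge vectors: Shot 2→Shot 3 = (-21, -151, 109.8), Shot 2→Shot 4 = (157, -92, 64.9).
Normal n = (Shot 2→Shot 3) × (Shot 2→Shot 4) = (301.7, 18601.5, 25639).
So ∂z/∂E = −n_x/n_z = −0.01177 and ∂z/∂N = −n_y/n_z = −0.72552.
Unit vector along 345° is (sin 345°, cos 345°) = (-0.2588, 0.9659).
Slope in that direction = a·(-0.2588) + b·(0.9659) = −0.69775.
Apparent dip = arctan|0.69775| = 34.91° (true dip is 36.0°, so apparent ≤ true as expected).

34.91°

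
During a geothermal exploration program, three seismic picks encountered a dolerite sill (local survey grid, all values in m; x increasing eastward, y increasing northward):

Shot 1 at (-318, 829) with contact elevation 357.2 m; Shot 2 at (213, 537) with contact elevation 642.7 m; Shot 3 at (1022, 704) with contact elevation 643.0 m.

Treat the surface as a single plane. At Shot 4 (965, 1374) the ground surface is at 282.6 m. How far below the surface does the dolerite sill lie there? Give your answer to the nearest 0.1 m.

Two edge vectors: Shot 1→Shot 2 = (531, -292, 285.5), Shot 1→Shot 3 = (1340, -125, 285.8).
Normal n = (Shot 1→Shot 2) × (Shot 1→Shot 3) = (-47766.1, 230810.2, 324905).
So ∂z/∂x = −n_x/n_z = 0.147016 and ∂z/∂y = −n_y/n_z = −0.710393.
Intercept c from Shot 1: 357.2 + 46.75 + 588.92 = 992.87.
At (965, 1374): z_contact = 141.87 − 976.08 + 992.87 = 158.66 m.
Depth below ground = 282.6 − 158.66 = 123.9 m.

123.9 m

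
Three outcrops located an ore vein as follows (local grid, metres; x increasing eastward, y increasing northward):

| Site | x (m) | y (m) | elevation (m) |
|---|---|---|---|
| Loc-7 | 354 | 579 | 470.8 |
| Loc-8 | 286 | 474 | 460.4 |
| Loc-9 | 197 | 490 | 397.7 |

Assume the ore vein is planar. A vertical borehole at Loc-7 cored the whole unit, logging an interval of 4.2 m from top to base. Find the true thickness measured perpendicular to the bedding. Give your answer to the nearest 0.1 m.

Two edge vectors: Loc-7→Loc-8 = (-68, -105, -10.4), Loc-7→Loc-9 = (-157, -89, -73.1).
Normal n = (Loc-7→Loc-8) × (Loc-7→Loc-9) = (6749.9, -3338, -10433).
So ∂z/∂x = −n_x/n_z = 0.64698 and ∂z/∂y = −n_y/n_z = −0.31995.
|∇z| = √(a²+b²) = 0.72176, so dip δ = arctan(0.72176) = 35.82°.
True thickness = vertical thickness × cos δ = 4.2 × cos 35.82° = 3.4 m.

3.4 m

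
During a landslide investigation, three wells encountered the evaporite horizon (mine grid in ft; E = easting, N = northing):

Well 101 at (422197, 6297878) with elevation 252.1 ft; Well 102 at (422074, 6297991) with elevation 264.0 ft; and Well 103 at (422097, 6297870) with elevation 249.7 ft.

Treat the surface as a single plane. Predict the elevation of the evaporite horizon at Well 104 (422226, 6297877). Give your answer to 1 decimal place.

252.4 ft

Two edge vectors: Well 101→Well 102 = (-123, 113, 11.9), Well 101→Well 103 = (-100, -8, -2.4).
Normal n = (Well 101→Well 102) × (Well 101→Well 103) = (-176, -1485.2, 12284).
So ∂z/∂E = −n_x/n_z = 0.014327581 and ∂z/∂N = −n_y/n_z = 0.120905243.
Intercept c from Well 101: 252.1 − 6049.06 − 761446.47 = −767243.43.
At (422226, 6297877): z = 6049.5 + 761446.3 − 767243.43 = 252.4 ft.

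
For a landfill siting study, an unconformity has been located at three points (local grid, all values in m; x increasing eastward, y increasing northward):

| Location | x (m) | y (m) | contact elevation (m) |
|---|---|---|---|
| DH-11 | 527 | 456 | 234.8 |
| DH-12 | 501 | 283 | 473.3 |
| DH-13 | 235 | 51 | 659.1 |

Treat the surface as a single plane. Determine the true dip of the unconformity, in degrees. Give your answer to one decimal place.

Two edge vectors: DH-11→DH-12 = (-26, -173, 238.5), DH-11→DH-13 = (-292, -405, 424.3).
Normal n = (DH-11→DH-12) × (DH-11→DH-13) = (23188.6, -58610.2, -39986).
So ∂z/∂x = −n_x/n_z = 0.57992 and ∂z/∂y = −n_y/n_z = −1.46577.
Gradient magnitude |∇z| = √(a² + b²) = √(0.33630 + 2.14848) = 1.57632.
True dip = arctan(1.57632) = 57.6°, dipping toward NNW (azimuth ≈ 338°).

57.6°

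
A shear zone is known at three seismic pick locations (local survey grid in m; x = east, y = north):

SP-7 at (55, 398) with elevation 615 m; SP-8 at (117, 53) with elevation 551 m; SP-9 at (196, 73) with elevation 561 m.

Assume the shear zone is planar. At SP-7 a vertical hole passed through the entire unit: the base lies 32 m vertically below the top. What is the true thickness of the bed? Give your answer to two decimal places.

31.30 m

Let the plane be z = a·x + b·y + c.
SP-8−SP-7: 62a − 345b = −64;  SP-9−SP-7: 141a − 325b = −54.
Solving gives a = 0.07615, b = 0.19919.
|∇z| = √(a²+b²) = 0.21325, so dip δ = arctan(0.21325) = 12.04°.
True thickness = vertical thickness × cos δ = 32 × cos 12.04° = 31.30 m.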